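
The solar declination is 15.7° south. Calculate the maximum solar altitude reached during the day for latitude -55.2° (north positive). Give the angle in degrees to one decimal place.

At local solar noon the hour angle is zero, so the elevation is 90° − |φ − δ| = 90° − |-55.2° − (-15.7°)| = 90° − 39.5° = 50.5°.

50.5°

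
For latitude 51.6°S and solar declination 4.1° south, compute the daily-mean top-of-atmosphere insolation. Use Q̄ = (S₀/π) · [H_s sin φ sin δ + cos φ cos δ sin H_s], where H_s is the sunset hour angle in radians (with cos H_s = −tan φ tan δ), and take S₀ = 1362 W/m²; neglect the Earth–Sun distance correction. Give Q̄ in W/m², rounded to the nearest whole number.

The sunset hour angle satisfies cos H_s = −tan φ tan δ = -0.0904, giving H_s = 95.19°. In radians, H_s = 1.6614.
H_s sin φ sin δ = 1.6614 × -0.7837 × -0.0715 = 0.0931.
cos φ cos δ sin H_s = 0.6211 × 0.9974 × 0.9959 = 0.6169.
Q̄ = (1362/π) × (0.0931 + 0.6169) = 433.54 × 0.7100 = 307.81 W/m².

308 W/m²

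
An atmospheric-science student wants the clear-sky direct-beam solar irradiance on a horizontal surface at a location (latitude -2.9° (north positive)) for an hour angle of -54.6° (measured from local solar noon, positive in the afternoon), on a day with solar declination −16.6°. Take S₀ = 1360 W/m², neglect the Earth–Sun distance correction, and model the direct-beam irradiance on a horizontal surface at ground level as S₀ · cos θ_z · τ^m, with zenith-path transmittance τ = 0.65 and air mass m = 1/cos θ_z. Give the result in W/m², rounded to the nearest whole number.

363 W/m²

cos θ_z = sin φ sin δ + cos φ cos δ cos H = (-0.0506)(-0.2857) + (0.9987)(0.9583)(0.5793) = 0.5689.
Air mass m = 1/cos θ_z = 1/0.5689 = 1.758; τ^m = 0.65^1.758 = 0.4689.
Surface direct beam = 1360 × 0.5689 × 0.4689 = 362.79 W/m².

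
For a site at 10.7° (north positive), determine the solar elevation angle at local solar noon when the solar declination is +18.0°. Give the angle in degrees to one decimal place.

At local solar noon the hour angle is zero, so the elevation is 90° − |φ − δ| = 90° − |10.7° − (18.0°)| = 90° − 7.3° = 82.7°.

82.7°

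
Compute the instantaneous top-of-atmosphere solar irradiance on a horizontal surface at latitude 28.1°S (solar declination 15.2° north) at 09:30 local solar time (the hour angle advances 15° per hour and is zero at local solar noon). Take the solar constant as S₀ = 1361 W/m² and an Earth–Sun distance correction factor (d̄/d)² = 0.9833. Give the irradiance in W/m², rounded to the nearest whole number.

Hour angle H = 15° × (9.5 − 12) = -37.50°.
cos θ_z = sin(-28.1°) sin(15.2°) + cos(-28.1°) cos(15.2°) cos(-37.50°) = -0.1235 + 0.6754 = 0.5519.
Top-of-atmosphere irradiance = S₀ (d̄/d)² cos θ_z = 1361 × 0.9833 × 0.5519 = 738.59 W/m².

739 W/m²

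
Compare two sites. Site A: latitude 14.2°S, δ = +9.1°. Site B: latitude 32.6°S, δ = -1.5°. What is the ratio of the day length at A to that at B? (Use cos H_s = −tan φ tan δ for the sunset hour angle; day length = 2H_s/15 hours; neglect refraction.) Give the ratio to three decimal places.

0.964

A: H_s = arccos(−tan -14.2° · tan 9.1°) = 87.68°, so 2H_s/15 = 11.6907 h.
B: H_s = arccos(−tan -32.6° · tan -1.5°) = 90.96°, so 2H_s/15 = 12.1280 h.
Ratio A/B = 11.6907 / 12.1280 = 0.9639.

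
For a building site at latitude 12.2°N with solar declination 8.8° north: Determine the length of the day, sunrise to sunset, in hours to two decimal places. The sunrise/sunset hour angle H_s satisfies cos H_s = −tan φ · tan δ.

−tan φ tan δ = −(0.2162)(0.1548) = -0.0335; H_s = arccos(-0.0335) = 91.92°.
Day length = 2 H_s / 15° h⁻¹ = 183.84° / 15 = 12.256 h.

12.26 hours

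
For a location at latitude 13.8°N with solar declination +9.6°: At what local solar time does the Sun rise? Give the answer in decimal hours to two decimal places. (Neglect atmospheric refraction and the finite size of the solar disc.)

5.84 h

cos H_s = −tan(13.8°) · tan(9.6°) = -0.0415, so H_s = arccos(-0.0415) = 92.38°.
Sunrise is at 12 − H_s/15 = 12 − 6.159 = 5.841 h local solar time.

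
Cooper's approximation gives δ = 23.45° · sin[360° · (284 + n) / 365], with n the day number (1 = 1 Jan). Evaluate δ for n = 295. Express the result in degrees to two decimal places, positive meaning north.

-12.10°

360 × (284 + 295) / 365 = 571.068°; sin(571.068°) = -0.5161.
δ = 23.45 × -0.5161 = -12.103° ≈ -12.10°.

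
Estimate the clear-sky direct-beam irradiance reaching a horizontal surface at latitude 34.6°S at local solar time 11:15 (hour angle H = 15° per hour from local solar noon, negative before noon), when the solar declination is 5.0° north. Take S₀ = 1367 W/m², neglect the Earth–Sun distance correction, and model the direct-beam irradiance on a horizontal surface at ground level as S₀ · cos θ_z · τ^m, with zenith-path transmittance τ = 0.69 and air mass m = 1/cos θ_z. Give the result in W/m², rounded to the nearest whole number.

Hour angle H = 15° × (11.25 − 12) = -11.25°.
cos θ_z = sin(-34.6°) sin(5.0°) + cos(-34.6°) cos(5.0°) cos(-11.25°) = -0.0495 + 0.8042 = 0.7547.
Air mass m = 1/cos θ_z = 1/0.7547 = 1.325; τ^m = 0.69^1.325 = 0.6116.
Surface direct beam = 1367 × 0.7547 × 0.6116 = 630.97 W/m².

631 W/m²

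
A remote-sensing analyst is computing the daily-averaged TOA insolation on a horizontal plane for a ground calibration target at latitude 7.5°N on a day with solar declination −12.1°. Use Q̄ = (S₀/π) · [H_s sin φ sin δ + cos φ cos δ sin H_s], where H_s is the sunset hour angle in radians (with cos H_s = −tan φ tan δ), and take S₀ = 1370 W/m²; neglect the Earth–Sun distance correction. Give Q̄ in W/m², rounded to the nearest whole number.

404 W/m²

cos H_s = −tan(7.5°) · tan(-12.1°) = 0.0282, so H_s = arccos(0.0282) = 88.38°. In radians, H_s = 1.5425.
H_s sin φ sin δ = 1.5425 × 0.1305 × -0.2096 = -0.0422.
cos φ cos δ sin H_s = 0.9914 × 0.9778 × 0.9996 = 0.9690.
Q̄ = (1370/π) × (-0.0422 + 0.9690) = 436.08 × 0.9268 = 404.16 W/m².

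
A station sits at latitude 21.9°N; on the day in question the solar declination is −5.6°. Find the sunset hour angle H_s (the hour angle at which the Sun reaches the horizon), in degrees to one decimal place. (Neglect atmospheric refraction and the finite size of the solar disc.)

87.7°

cos H_s = −tan(21.9°) · tan(-5.6°) = 0.0394, so H_s = arccos(0.0394) = 87.74°.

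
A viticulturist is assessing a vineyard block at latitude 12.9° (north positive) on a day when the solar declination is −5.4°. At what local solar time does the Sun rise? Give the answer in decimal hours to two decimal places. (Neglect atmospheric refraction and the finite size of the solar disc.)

6.08 h

−tan φ tan δ = −(0.2290)(-0.0945) = 0.0216; H_s = arccos(0.0216) = 88.76°.
Sunrise is at 12 − H_s/15 = 12 − 5.917 = 6.083 h local solar time.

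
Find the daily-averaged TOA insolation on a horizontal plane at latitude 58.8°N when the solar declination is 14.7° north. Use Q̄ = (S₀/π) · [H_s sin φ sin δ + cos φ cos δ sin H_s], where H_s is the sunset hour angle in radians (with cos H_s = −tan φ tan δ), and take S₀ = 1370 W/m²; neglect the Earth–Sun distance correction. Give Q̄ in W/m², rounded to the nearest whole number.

388 W/m²

cos H_s = −tan(58.8°) · tan(14.7°) = -0.4332, so H_s = arccos(-0.4332) = 115.67°. In radians, H_s = 2.0188.
H_s sin φ sin δ = 2.0188 × 0.8554 × 0.2538 = 0.4383.
cos φ cos δ sin H_s = 0.5180 × 0.9673 × 0.9013 = 0.4516.
Q̄ = (1370/π) × (0.4383 + 0.4516) = 436.08 × 0.8899 = 388.07 W/m².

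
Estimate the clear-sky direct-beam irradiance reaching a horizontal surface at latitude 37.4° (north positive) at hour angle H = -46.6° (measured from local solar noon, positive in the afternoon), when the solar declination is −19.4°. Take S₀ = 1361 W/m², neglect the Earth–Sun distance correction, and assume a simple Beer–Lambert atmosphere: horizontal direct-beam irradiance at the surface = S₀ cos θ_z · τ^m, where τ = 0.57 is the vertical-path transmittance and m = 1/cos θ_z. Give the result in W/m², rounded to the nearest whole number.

cos θ_z = sin(37.4°) sin(-19.4°) + cos(37.4°) cos(-19.4°) cos(-46.60°) = -0.2017 + 0.5148 = 0.3131.
Air mass m = 1/cos θ_z = 1/0.3131 = 3.194; τ^m = 0.57^3.194 = 0.1661.
Surface direct beam = 1361 × 0.3131 × 0.1661 = 70.78 W/m².

71 W/m²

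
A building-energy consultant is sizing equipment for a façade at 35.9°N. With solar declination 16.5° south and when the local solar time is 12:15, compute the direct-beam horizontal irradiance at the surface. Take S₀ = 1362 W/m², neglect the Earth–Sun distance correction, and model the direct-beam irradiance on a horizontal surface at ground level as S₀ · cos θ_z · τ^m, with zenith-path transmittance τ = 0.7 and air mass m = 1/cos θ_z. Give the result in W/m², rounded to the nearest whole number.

461 W/m²

Hour angle H = 15° × (12.25 − 12) = 3.75°.
cos θ_z = sin φ sin δ + cos φ cos δ cos H = (0.5864)(-0.2840) + (0.8100)(0.9588)(0.9979) = 0.6085.
Air mass m = 1/cos θ_z = 1/0.6085 = 1.643; τ^m = 0.7^1.643 = 0.5565.
Surface direct beam = 1362 × 0.6085 × 0.5565 = 461.21 W/m².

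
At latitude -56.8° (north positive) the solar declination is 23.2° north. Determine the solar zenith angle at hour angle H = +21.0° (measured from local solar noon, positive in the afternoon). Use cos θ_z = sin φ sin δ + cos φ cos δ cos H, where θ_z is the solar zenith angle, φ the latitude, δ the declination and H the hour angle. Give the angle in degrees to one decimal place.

With φ = -56.8°, δ = 23.2°, H = 21.00°: sin φ sin δ = -0.3296, cos φ cos δ cos H = 0.4699, so cos θ_z = 0.1403.
θ_z = arccos(0.1403) = 81.93°.

81.9°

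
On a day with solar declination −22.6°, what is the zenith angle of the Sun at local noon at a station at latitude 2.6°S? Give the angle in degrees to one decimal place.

20.0°

At local solar noon the hour angle is zero, so the zenith angle is |φ − δ| = |-2.6° − (-22.6°)| = 20.0°.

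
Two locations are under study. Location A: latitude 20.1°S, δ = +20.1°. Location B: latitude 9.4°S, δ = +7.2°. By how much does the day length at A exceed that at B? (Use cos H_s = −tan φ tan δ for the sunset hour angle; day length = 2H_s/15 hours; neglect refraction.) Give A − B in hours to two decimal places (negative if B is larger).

A: H_s = arccos(−tan -20.1° · tan 20.1°) = 82.30°, so 2H_s/15 = 10.9733 h.
B: H_s = arccos(−tan -9.4° · tan 7.2°) = 88.80°, so 2H_s/15 = 11.8400 h.
A − B = 10.9733 − 11.8400 = -0.8667 h.

-0.87 h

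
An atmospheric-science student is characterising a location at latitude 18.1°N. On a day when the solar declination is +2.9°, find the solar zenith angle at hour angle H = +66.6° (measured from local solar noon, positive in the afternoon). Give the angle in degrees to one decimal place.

66.9°

With φ = 18.1°, δ = 2.9°, H = 66.60°: sin φ sin δ = 0.0157, cos φ cos δ cos H = 0.3770, so cos θ_z = 0.3927.
θ_z = arccos(0.3927) = 66.88°.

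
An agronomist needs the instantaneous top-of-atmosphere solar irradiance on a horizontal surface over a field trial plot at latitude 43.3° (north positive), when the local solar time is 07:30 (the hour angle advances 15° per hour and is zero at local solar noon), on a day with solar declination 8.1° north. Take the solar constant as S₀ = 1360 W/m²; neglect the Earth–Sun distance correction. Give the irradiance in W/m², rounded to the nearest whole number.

Hour angle H = 15° × (7.5 − 12) = -67.50°.
cos θ_z = sin(43.3°) sin(8.1°) + cos(43.3°) cos(8.1°) cos(-67.50°) = 0.0966 + 0.2757 = 0.3723.
Top-of-atmosphere irradiance = S₀ cos θ_z = 1360 × 0.3723 = 506.33 W/m².

506 W/m²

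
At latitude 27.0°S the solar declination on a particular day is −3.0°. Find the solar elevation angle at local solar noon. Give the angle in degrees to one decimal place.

66.0°

At local solar noon the hour angle is zero, so the elevation is 90° − |φ − δ| = 90° − |-27.0° − (-3.0°)| = 90° − 24.0° = 66.0°.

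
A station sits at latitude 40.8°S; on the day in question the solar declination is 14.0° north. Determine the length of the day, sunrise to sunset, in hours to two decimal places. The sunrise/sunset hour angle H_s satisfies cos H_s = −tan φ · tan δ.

−tan φ tan δ = −(-0.8632)(0.2493) = 0.2152; H_s = arccos(0.2152) = 77.57°.
Day length = 2 H_s / 15° h⁻¹ = 155.14° / 15 = 10.343 h.

10.34 hours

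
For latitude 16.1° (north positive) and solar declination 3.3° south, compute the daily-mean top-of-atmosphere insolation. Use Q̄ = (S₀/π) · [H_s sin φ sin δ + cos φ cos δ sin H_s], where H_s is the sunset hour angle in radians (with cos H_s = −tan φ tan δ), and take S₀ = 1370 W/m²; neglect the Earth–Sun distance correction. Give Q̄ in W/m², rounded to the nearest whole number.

407 W/m²

The sunset hour angle satisfies cos H_s = −tan φ tan δ = 0.0166, giving H_s = 89.05°. In radians, H_s = 1.5542.
H_s sin φ sin δ = 1.5542 × 0.2773 × -0.0576 = -0.0248.
cos φ cos δ sin H_s = 0.9608 × 0.9983 × 0.9999 = 0.9591.
Q̄ = (1370/π) × (-0.0248 + 0.9591) = 436.08 × 0.9343 = 407.43 W/m².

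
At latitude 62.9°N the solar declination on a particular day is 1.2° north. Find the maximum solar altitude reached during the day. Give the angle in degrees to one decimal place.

28.3°

At local solar noon the hour angle is zero, so the elevation is 90° − |φ − δ| = 90° − |62.9° − (1.2°)| = 90° − 61.7° = 28.3°.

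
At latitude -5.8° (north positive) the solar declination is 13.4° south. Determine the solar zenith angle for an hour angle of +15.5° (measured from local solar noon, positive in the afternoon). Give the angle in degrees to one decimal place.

With φ = -5.8°, δ = -13.4°, H = 15.50°: sin φ sin δ = 0.0234, cos φ cos δ cos H = 0.9326, so cos θ_z = 0.9560.
θ_z = arccos(0.9560) = 17.06°.

17.1°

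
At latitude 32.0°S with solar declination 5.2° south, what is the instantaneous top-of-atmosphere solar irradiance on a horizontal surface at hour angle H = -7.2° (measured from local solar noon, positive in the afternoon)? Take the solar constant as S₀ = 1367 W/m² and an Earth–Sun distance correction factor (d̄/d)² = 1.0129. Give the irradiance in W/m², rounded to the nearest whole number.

With φ = -32.0°, δ = -5.2°, H = -7.20°: sin φ sin δ = 0.0480, cos φ cos δ cos H = 0.8379, so cos θ_z = 0.8859.
Top-of-atmosphere irradiance = S₀ (d̄/d)² cos θ_z = 1367 × 1.0129 × 0.8859 = 1226.65 W/m².

1227 W/m²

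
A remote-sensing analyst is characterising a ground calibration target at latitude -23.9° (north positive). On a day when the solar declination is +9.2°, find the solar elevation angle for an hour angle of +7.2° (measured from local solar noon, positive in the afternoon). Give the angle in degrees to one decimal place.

cos θ_z = sin(-23.9°) sin(9.2°) + cos(-23.9°) cos(9.2°) cos(7.20°) = -0.0648 + 0.8954 = 0.8306.
θ_z = arccos(0.8306) = 33.84°, so the elevation is 90° − 33.84° = 56.16°.

56.2°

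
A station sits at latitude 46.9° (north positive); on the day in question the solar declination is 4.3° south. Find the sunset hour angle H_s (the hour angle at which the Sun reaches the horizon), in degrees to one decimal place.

cos H_s = −tan(46.9°) · tan(-4.3°) = 0.0804, so H_s = arccos(0.0804) = 85.39°.

85.4°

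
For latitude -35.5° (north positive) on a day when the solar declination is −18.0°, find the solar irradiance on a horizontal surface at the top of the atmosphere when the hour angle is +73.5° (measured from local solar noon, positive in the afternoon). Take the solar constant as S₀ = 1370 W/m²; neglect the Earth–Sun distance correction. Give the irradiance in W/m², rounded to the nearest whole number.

With φ = -35.5°, δ = -18.0°, H = 73.50°: sin φ sin δ = 0.1794, cos φ cos δ cos H = 0.2199, so cos θ_z = 0.3993.
Top-of-atmosphere irradiance = S₀ cos θ_z = 1370 × 0.3993 = 547.04 W/m².

547 W/m²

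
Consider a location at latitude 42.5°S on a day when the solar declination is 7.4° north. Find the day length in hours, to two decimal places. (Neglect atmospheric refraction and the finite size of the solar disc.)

The sunset hour angle satisfies cos H_s = −tan φ tan δ = 0.1190, giving H_s = 83.17°.
Day length = 2 H_s / 15° h⁻¹ = 166.34° / 15 = 11.089 h.

11.09 hours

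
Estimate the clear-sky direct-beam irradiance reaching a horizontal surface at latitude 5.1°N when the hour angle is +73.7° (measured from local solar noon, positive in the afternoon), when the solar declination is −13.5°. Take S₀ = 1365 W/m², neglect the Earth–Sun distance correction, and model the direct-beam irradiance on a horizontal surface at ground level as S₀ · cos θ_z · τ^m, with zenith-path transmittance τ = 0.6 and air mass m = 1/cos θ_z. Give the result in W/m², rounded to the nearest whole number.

45 W/m²

cos θ_z = sin(5.1°) sin(-13.5°) + cos(5.1°) cos(-13.5°) cos(73.70°) = -0.0208 + 0.2718 = 0.2510.
Air mass m = 1/cos θ_z = 1/0.2510 = 3.984; τ^m = 0.6^3.984 = 0.1307.
Surface direct beam = 1365 × 0.2510 × 0.1307 = 44.78 W/m².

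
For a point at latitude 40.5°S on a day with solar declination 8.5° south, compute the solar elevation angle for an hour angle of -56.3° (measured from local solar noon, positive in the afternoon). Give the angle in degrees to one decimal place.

cos θ_z = sin φ sin δ + cos φ cos δ cos H = (-0.6494)(-0.1478) + (0.7604)(0.9890)(0.5548) = 0.5132.
θ_z = arccos(0.5132) = 59.12°, so the elevation is 90° − 59.12° = 30.88°.

30.9°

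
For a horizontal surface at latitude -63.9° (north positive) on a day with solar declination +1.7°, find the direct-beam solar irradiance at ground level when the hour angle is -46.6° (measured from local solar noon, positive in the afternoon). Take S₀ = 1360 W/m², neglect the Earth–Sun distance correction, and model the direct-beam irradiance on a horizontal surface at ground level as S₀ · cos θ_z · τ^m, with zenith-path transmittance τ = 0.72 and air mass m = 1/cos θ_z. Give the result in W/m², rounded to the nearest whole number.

114 W/m²

cos θ_z = sin(-63.9°) sin(1.7°) + cos(-63.9°) cos(1.7°) cos(-46.60°) = -0.0266 + 0.3021 = 0.2755.
Air mass m = 1/cos θ_z = 1/0.2755 = 3.630; τ^m = 0.72^3.630 = 0.3035.
Surface direct beam = 1360 × 0.2755 × 0.3035 = 113.72 W/m².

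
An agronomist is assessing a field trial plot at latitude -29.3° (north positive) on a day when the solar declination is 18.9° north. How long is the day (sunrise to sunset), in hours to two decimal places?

−tan φ tan δ = −(-0.5612)(0.3424) = 0.1922; H_s = arccos(0.1922) = 78.92°.
Day length = 2 H_s / 15° h⁻¹ = 157.84° / 15 = 10.523 h.

10.52 hours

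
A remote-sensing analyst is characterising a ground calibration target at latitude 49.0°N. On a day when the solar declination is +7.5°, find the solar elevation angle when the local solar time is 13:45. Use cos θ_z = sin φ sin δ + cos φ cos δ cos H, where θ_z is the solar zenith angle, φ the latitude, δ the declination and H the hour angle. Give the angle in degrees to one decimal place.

Hour angle H = 15° × (13.75 − 12) = 26.25°.
cos θ_z = sin(49.0°) sin(7.5°) + cos(49.0°) cos(7.5°) cos(26.25°) = 0.0985 + 0.5834 = 0.6819.
θ_z = arccos(0.6819) = 47.01°, so the elevation is 90° − 47.01° = 42.99°.

43.0°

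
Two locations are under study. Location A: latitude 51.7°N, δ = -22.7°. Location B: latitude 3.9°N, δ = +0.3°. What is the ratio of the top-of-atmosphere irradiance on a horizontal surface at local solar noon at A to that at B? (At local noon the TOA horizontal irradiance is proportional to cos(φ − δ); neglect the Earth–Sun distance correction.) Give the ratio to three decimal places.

A: cos θ_z = cos(51.7° − (-22.7°)) = 0.2689.
B: cos θ_z = cos(3.9° − (0.3°)) = 0.9980.
Ratio A/B = 0.2689 / 0.9980 = 0.2694.

0.269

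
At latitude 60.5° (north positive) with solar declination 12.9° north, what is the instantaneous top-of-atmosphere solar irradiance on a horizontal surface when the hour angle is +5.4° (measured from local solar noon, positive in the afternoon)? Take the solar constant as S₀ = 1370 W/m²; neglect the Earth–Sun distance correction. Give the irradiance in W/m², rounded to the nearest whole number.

921 W/m²

cos θ_z = sin(60.5°) sin(12.9°) + cos(60.5°) cos(12.9°) cos(5.40°) = 0.1943 + 0.4779 = 0.6722.
Top-of-atmosphere irradiance = S₀ cos θ_z = 1370 × 0.6722 = 920.91 W/m².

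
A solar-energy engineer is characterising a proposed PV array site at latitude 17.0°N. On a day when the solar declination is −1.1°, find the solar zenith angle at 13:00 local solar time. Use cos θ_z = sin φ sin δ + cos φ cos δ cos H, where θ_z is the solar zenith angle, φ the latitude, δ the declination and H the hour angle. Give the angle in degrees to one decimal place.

Hour angle H = 15° × (13 − 12) = 15.00°.
cos θ_z = sin φ sin δ + cos φ cos δ cos H = (0.2924)(-0.0192) + (0.9563)(0.9998)(0.9659) = 0.9179.
θ_z = arccos(0.9179) = 23.38°.

23.4°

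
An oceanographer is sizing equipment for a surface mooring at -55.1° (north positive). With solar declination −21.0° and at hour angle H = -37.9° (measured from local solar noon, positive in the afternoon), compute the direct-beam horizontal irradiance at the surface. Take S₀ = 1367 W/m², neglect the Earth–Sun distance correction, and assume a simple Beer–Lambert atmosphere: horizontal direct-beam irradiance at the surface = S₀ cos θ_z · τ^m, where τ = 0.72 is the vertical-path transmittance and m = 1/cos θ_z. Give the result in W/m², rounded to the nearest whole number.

618 W/m²

cos θ_z = sin φ sin δ + cos φ cos δ cos H = (-0.8202)(-0.3584) + (0.5721)(0.9336)(0.7891) = 0.7154.
Air mass m = 1/cos θ_z = 1/0.7154 = 1.398; τ^m = 0.72^1.398 = 0.6318.
Surface direct beam = 1367 × 0.7154 × 0.6318 = 617.87 W/m².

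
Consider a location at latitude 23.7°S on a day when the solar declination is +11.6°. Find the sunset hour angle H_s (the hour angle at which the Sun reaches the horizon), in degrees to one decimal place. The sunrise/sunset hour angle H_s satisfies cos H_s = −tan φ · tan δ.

The sunset hour angle satisfies cos H_s = −tan φ tan δ = 0.0901, giving H_s = 84.83°.

84.8°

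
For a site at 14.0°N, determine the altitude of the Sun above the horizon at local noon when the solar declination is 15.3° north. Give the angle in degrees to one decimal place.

At local solar noon the hour angle is zero, so the elevation is 90° − |φ − δ| = 90° − |14.0° − (15.3°)| = 90° − 1.3° = 88.7°.

88.7°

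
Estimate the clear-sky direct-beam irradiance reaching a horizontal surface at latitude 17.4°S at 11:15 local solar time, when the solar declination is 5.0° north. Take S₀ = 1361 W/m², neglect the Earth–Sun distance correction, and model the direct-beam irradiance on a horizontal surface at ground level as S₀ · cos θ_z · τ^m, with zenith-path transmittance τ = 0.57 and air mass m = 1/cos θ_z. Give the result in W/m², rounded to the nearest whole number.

Hour angle H = 15° × (11.25 − 12) = -11.25°.
cos θ_z = sin(-17.4°) sin(5.0°) + cos(-17.4°) cos(5.0°) cos(-11.25°) = -0.0261 + 0.9323 = 0.9062.
Air mass m = 1/cos θ_z = 1/0.9062 = 1.104; τ^m = 0.57^1.104 = 0.5376.
Surface direct beam = 1361 × 0.9062 × 0.5376 = 663.04 W/m².

663 W/m²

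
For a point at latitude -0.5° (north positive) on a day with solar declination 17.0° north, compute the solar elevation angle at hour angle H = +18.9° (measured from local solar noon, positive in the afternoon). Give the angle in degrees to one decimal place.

With φ = -0.5°, δ = 17.0°, H = 18.90°: sin φ sin δ = -0.0026, cos φ cos δ cos H = 0.9047, so cos θ_z = 0.9021.
θ_z = arccos(0.9021) = 25.56°, so the elevation is 90° − 25.56° = 64.44°.

64.4°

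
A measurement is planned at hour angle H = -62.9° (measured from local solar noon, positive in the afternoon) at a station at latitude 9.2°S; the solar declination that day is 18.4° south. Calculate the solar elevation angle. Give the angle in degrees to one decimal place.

28.5°

With φ = -9.2°, δ = -18.4°, H = -62.90°: sin φ sin δ = 0.0505, cos φ cos δ cos H = 0.4267, so cos θ_z = 0.4772.
θ_z = arccos(0.4772) = 61.50°, so the elevation is 90° − 61.50° = 28.50°.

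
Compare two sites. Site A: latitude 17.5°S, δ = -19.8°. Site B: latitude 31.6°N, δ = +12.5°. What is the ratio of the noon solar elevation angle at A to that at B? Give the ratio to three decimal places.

1.237

A: 90° − |-17.5 − (-19.8)| = 87.70°.
B: 90° − |31.6 − (12.5)| = 70.90°.
Ratio A/B = 87.7000 / 70.9000 = 1.2370.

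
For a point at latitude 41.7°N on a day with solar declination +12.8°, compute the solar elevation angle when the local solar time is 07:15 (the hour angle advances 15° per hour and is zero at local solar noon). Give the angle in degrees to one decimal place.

Hour angle H = 15° × (7.25 − 12) = -71.25°.
cos θ_z = sin(41.7°) sin(12.8°) + cos(41.7°) cos(12.8°) cos(-71.25°) = 0.1474 + 0.2340 = 0.3814.
θ_z = arccos(0.3814) = 67.58°, so the elevation is 90° − 67.58° = 22.42°.

22.4°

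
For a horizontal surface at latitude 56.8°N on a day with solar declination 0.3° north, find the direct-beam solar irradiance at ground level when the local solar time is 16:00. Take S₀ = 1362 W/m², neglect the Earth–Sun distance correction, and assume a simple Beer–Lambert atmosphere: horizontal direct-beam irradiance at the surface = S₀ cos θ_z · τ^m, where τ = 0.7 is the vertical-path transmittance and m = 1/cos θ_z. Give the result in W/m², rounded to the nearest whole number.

105 W/m²

Hour angle H = 15° × (16 − 12) = 60.00°.
With φ = 56.8°, δ = 0.3°, H = 60.00°: sin φ sin δ = 0.0044, cos φ cos δ cos H = 0.2738, so cos θ_z = 0.2782.
Air mass m = 1/cos θ_z = 1/0.2782 = 3.595; τ^m = 0.7^3.595 = 0.2774.
Surface direct beam = 1362 × 0.2782 × 0.2774 = 105.11 W/m².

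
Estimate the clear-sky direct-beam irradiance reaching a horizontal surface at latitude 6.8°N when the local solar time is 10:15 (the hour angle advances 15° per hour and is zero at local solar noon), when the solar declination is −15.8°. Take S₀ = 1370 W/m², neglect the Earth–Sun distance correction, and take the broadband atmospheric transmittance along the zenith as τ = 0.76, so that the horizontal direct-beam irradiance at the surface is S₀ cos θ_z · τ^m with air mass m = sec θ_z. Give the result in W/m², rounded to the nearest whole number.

810 W/m²

Hour angle H = 15° × (10.25 − 12) = -26.25°.
cos θ_z = sin φ sin δ + cos φ cos δ cos H = (0.1184)(-0.2723) + (0.9930)(0.9622)(0.8969) = 0.8247.
Air mass m = 1/cos θ_z = 1/0.8247 = 1.213; τ^m = 0.76^1.213 = 0.7168.
Surface direct beam = 1370 × 0.8247 × 0.7168 = 809.87 W/m².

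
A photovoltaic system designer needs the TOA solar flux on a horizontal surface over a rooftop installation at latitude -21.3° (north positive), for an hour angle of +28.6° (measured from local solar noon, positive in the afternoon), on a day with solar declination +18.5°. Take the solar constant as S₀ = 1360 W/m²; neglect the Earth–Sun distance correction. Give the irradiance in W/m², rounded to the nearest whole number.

cos θ_z = sin φ sin δ + cos φ cos δ cos H = (-0.3633)(0.3173) + (0.9317)(0.9483)(0.8780) = 0.6605.
Top-of-atmosphere irradiance = S₀ cos θ_z = 1360 × 0.6605 = 898.28 W/m².

898 W/m²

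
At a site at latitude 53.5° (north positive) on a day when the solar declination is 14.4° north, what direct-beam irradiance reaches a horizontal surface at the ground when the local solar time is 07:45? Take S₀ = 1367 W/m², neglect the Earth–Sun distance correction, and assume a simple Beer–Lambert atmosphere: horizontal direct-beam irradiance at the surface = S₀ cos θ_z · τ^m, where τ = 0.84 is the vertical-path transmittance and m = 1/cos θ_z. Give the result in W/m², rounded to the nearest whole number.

Hour angle H = 15° × (7.75 − 12) = -63.75°.
cos θ_z = sin φ sin δ + cos φ cos δ cos H = (0.8039)(0.2487) + (0.5948)(0.9686)(0.4423) = 0.4547.
Air mass m = 1/cos θ_z = 1/0.4547 = 2.199; τ^m = 0.84^2.199 = 0.6815.
Surface direct beam = 1367 × 0.4547 × 0.6815 = 423.60 W/m².

424 W/m²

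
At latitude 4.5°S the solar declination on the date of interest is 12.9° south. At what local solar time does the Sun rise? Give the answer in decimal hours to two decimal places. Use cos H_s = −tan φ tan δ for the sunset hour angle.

5.93 h

−tan φ tan δ = −(-0.0787)(-0.2290) = -0.0180; H_s = arccos(-0.0180) = 91.03°.
Sunrise is at 12 − H_s/15 = 12 − 6.069 = 5.931 h local solar time.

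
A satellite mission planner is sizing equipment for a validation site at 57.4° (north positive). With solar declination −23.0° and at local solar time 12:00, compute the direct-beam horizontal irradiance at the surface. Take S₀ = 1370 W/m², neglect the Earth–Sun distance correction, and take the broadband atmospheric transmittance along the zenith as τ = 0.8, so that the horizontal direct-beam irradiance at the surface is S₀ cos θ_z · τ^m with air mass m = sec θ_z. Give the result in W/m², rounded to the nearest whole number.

Hour angle H = 15° × (12 − 12) = 0.00°.
With φ = 57.4°, δ = -23.0°, H = 0.00°: sin φ sin δ = -0.3292, cos φ cos δ cos H = 0.4959, so cos θ_z = 0.1667.
Air mass m = 1/cos θ_z = 1/0.1667 = 5.999; τ^m = 0.8^5.999 = 0.2622.
Surface direct beam = 1370 × 0.1667 × 0.2622 = 59.88 W/m².

60 W/m²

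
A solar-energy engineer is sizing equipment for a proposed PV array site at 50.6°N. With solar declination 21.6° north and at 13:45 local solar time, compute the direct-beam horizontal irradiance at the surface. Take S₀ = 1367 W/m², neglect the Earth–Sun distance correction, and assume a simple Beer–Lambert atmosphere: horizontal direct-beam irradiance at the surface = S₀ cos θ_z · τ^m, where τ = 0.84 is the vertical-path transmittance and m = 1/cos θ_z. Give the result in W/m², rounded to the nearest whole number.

898 W/m²

Hour angle H = 15° × (13.75 − 12) = 26.25°.
cos θ_z = sin φ sin δ + cos φ cos δ cos H = (0.7727)(0.3681) + (0.6347)(0.9298)(0.8969) = 0.8137.
Air mass m = 1/cos θ_z = 1/0.8137 = 1.229; τ^m = 0.84^1.229 = 0.8071.
Surface direct beam = 1367 × 0.8137 × 0.8071 = 897.76 W/m².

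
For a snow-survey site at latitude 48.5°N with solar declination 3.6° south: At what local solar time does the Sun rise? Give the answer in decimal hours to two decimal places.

cos H_s = −tan(48.5°) · tan(-3.6°) = 0.0711, so H_s = arccos(0.0711) = 85.92°.
Sunrise is at 12 − H_s/15 = 12 − 5.728 = 6.272 h local solar time.

6.27 h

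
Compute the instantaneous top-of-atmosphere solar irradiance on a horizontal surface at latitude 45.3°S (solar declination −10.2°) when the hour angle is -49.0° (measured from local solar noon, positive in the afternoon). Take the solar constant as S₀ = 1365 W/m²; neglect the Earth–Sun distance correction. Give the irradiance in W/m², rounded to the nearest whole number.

792 W/m²

cos θ_z = sin(-45.3°) sin(-10.2°) + cos(-45.3°) cos(-10.2°) cos(-49.00°) = 0.1259 + 0.4542 = 0.5801.
Top-of-atmosphere irradiance = S₀ cos θ_z = 1365 × 0.5801 = 791.84 W/m².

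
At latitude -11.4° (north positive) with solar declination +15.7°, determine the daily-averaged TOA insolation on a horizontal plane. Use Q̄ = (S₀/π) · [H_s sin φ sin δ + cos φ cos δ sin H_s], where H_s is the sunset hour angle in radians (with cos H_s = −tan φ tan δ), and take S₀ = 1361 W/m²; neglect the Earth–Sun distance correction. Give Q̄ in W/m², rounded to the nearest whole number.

−tan φ tan δ = −(-0.2016)(0.2811) = 0.0567; H_s = arccos(0.0567) = 86.75°. In radians, H_s = 1.5141.
H_s sin φ sin δ = 1.5141 × -0.1977 × 0.2706 = -0.0810.
cos φ cos δ sin H_s = 0.9803 × 0.9627 × 0.9984 = 0.9422.
Q̄ = (1361/π) × (-0.0810 + 0.9422) = 433.22 × 0.8612 = 373.09 W/m².

373 W/m²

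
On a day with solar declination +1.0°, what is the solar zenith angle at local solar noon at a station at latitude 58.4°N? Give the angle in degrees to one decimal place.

At local solar noon the hour angle is zero, so the zenith angle is |φ − δ| = |58.4° − (1.0°)| = 57.4°.

57.4°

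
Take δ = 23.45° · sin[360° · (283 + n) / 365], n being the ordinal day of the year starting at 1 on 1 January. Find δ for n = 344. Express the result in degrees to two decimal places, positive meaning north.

-22.97°

360 × (283 + 344) / 365 = 618.411°; sin(618.411°) = -0.9796.
δ = 23.45 × -0.9796 = -22.972° ≈ -22.97°.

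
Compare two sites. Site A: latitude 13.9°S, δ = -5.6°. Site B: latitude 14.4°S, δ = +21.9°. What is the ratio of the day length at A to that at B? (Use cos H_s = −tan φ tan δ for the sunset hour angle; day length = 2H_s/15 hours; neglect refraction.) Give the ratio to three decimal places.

A: H_s = arccos(−tan -13.9° · tan -5.6°) = 91.39°, so 2H_s/15 = 12.1853 h.
B: H_s = arccos(−tan -14.4° · tan 21.9°) = 84.08°, so 2H_s/15 = 11.2107 h.
Ratio A/B = 12.1853 / 11.2107 = 1.0869.

1.087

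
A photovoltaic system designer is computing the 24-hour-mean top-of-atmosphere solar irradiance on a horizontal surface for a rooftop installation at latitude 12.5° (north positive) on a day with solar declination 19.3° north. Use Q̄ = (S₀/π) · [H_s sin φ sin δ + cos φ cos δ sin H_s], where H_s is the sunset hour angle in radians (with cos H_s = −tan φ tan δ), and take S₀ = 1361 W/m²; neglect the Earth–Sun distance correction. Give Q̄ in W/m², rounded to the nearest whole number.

449 W/m²

−tan φ tan δ = −(0.2217)(0.3502) = -0.0776; H_s = arccos(-0.0776) = 94.45°. In radians, H_s = 1.6485.
H_s sin φ sin δ = 1.6485 × 0.2164 × 0.3305 = 0.1179.
cos φ cos δ sin H_s = 0.9763 × 0.9438 × 0.9970 = 0.9187.
Q̄ = (1361/π) × (0.1179 + 0.9187) = 433.22 × 1.0366 = 449.08 W/m².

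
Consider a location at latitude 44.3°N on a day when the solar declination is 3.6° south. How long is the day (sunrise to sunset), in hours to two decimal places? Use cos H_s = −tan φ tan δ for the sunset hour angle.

11.53 hours

The sunset hour angle satisfies cos H_s = −tan φ tan δ = 0.0614, giving H_s = 86.48°.
Day length = 2 H_s / 15° h⁻¹ = 172.96° / 15 = 11.531 h.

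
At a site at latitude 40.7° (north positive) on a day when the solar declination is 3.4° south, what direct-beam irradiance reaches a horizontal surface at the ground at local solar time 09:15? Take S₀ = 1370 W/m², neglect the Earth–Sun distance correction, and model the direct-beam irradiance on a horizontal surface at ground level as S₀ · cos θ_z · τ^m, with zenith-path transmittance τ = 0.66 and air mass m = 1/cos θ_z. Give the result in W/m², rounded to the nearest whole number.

Hour angle H = 15° × (9.25 − 12) = -41.25°.
cos θ_z = sin φ sin δ + cos φ cos δ cos H = (0.6521)(-0.0593) + (0.7581)(0.9982)(0.7518) = 0.5302.
Air mass m = 1/cos θ_z = 1/0.5302 = 1.886; τ^m = 0.66^1.886 = 0.4567.
Surface direct beam = 1370 × 0.5302 × 0.4567 = 331.74 W/m².

332 W/m²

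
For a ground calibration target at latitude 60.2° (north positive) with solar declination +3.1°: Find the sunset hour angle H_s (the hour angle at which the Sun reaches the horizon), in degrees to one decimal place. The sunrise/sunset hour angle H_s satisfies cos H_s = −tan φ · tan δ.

95.4°

cos H_s = −tan(60.2°) · tan(3.1°) = -0.0946, so H_s = arccos(-0.0946) = 95.43°.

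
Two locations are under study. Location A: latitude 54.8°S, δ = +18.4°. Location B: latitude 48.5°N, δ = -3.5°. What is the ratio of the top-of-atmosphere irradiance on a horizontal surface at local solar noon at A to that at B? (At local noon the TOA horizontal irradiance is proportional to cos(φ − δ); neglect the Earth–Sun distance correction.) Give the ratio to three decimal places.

A: cos θ_z = cos(-54.8° − (18.4°)) = 0.2890.
B: cos θ_z = cos(48.5° − (-3.5°)) = 0.6157.
Ratio A/B = 0.2890 / 0.6157 = 0.4694.

0.469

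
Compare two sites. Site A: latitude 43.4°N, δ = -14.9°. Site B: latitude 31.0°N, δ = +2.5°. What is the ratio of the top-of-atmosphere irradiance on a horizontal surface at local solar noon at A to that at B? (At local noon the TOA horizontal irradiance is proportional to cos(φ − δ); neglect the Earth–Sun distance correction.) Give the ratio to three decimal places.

0.598

A: cos θ_z = cos(43.4° − (-14.9°)) = 0.5255.
B: cos θ_z = cos(31.0° − (2.5°)) = 0.8788.
Ratio A/B = 0.5255 / 0.8788 = 0.5980.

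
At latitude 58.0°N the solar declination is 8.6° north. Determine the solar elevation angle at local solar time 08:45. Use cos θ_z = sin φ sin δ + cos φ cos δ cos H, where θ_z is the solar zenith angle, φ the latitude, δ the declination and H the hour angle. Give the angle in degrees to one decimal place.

Hour angle H = 15° × (8.75 − 12) = -48.75°.
With φ = 58.0°, δ = 8.6°, H = -48.75°: sin φ sin δ = 0.1268, cos φ cos δ cos H = 0.3455, so cos θ_z = 0.4723.
θ_z = arccos(0.4723) = 61.82°, so the elevation is 90° − 61.82° = 28.18°.

28.2°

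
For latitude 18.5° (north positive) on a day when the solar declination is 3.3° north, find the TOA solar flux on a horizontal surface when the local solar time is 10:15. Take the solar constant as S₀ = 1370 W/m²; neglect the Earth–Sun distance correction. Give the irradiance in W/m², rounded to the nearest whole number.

Hour angle H = 15° × (10.25 − 12) = -26.25°.
With φ = 18.5°, δ = 3.3°, H = -26.25°: sin φ sin δ = 0.0183, cos φ cos δ cos H = 0.8491, so cos θ_z = 0.8674.
Top-of-atmosphere irradiance = S₀ cos θ_z = 1370 × 0.8674 = 1188.34 W/m².

1188 W/m²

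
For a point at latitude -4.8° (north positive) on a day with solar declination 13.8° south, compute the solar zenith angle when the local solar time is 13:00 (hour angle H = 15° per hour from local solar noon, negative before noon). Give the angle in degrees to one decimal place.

Hour angle H = 15° × (13 − 12) = 15.00°.
cos θ_z = sin(-4.8°) sin(-13.8°) + cos(-4.8°) cos(-13.8°) cos(15.00°) = 0.0200 + 0.9348 = 0.9548.
θ_z = arccos(0.9548) = 17.29°.

17.3°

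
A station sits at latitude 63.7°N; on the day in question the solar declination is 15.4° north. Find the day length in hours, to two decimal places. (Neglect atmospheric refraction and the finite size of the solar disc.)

The sunset hour angle satisfies cos H_s = −tan φ tan δ = -0.5573, giving H_s = 123.87°.
Day length = 2 H_s / 15° h⁻¹ = 247.74° / 15 = 16.516 h.

16.52 hours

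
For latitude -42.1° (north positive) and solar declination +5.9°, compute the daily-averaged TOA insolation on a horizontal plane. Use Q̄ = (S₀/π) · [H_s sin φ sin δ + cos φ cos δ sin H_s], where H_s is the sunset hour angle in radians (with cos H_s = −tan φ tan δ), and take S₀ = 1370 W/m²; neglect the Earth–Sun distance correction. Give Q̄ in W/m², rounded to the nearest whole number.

The sunset hour angle satisfies cos H_s = −tan φ tan δ = 0.0934, giving H_s = 84.64°. In radians, H_s = 1.4772.
H_s sin φ sin δ = 1.4772 × -0.6704 × 0.1028 = -0.1018.
cos φ cos δ sin H_s = 0.7420 × 0.9947 × 0.9956 = 0.7348.
Q̄ = (1370/π) × (-0.1018 + 0.7348) = 436.08 × 0.6330 = 276.04 W/m².

276 W/m²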